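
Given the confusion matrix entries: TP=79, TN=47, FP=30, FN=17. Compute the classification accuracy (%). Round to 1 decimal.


Accuracy = (TP + TN) / (TP + TN + FP + FN) * 100
= (79 + 47) / (79 + 47 + 30 + 17)
= 126 / 173
= 0.7283
= 72.8%

72.8


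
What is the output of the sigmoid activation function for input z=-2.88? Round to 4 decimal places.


sigmoid(z) = 1 / (1 + exp(-z))
exp(-(-2.88)) = exp(2.88) = 17.8143
1 + 17.8143 = 18.8143
1 / 18.8143 = 0.0532

0.0532


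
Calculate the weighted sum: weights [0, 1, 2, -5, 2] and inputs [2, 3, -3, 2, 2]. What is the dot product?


Element-wise products:
0 * 2 = 0
1 * 3 = 3
2 * -3 = -6
-5 * 2 = -10
2 * 2 = 4
Sum = 0 + 3 + -6 + -10 + 4
= -9

-9


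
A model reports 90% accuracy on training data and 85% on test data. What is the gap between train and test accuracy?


Gap = train_accuracy - test_accuracy
= 90 - 85
= 5%
This moderate gap may indicate mild overfitting.

5


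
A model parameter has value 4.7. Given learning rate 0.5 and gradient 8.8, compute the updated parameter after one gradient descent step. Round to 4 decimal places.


w_new = w_old - lr * gradient
= 4.7 - 0.5 * 8.8
= 4.7 - (4.4)
= 0.3000

0.3000


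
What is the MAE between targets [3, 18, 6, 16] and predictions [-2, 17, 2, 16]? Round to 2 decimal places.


Absolute errors: [5, 1, 4, 0]
Sum of absolute errors = 10
MAE = 10 / 4 = 2.50

2.50


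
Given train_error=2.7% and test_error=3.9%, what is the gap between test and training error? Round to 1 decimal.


Generalization gap = test_error - train_error
= 3.9 - 2.7
= 1.2%
A small gap suggests good generalization.

1.2


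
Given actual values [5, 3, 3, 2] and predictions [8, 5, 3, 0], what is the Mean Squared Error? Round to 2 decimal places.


Differences: [-3, -2, 0, 2]
Squared errors: [9, 4, 0, 4]
Sum of squared errors = 17
MSE = 17 / 4 = 4.25

4.25


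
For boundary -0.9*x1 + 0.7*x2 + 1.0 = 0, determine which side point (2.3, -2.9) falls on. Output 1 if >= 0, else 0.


Compute -0.9 * 2.3 + 0.7 * -2.9 + 1.0
= -2.07 + -2.03 + 1.0
= -3.1
Since -3.1 < 0, the point is on the negative side.

0


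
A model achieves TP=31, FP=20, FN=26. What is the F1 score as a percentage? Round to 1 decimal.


Precision = TP / (TP + FP) = 31 / 51 = 0.6078
Recall = TP / (TP + FN) = 31 / 57 = 0.5439
F1 = 2 * P * R / (P + R)
= 2 * 0.6078 * 0.5439 / (0.6078 + 0.5439)
= 0.6612 / 1.1517
= 0.5741
As percentage: 57.4%

57.4


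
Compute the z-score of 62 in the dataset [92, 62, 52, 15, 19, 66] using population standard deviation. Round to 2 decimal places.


Mean = (92 + 62 + 52 + 15 + 19 + 66) / 6 = 51.0
Variance = sum((x_i - mean)^2) / n = 724.6667
Std = sqrt(724.6667) = 26.9196
Z = (x - mean) / std
= (62 - 51.0) / 26.9196
= 11.0 / 26.9196
= 0.41

0.41


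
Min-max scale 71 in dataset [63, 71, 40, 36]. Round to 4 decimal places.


Min = 36, Max = 71
Range = 71 - 36 = 35
Scaled = (x - min) / (max - min)
= (71 - 36) / 35
= 35 / 35
= 1.0000

1.0000


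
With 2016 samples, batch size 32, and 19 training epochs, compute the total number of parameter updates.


Iterations per epoch = 2016 / 32 = 63
Total updates = iterations_per_epoch * epochs
= 63 * 19
= 1197

1197


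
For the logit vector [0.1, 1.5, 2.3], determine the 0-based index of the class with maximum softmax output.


Softmax is a monotonic transformation, so it preserves the argmax.
We need to find the index of the maximum logit.
Index 0: 0.1
Index 1: 1.5
Index 2: 2.3
Maximum logit = 2.3 at index 2

2


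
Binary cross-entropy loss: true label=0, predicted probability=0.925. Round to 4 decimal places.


For y=0: Loss = -log(1-p)
= -log(1 - 0.925)
= -log(0.075)
= -(-2.5903)
= 2.5903

2.5903


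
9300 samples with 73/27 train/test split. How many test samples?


Train samples = 9300 * 73% = 6789
Test samples = 9300 - 6789
= 2511

2511


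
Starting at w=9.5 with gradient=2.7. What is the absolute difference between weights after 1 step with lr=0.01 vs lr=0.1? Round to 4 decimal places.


With lr=0.01: w_new = 9.5 - 0.01 * 2.7 = 9.473
With lr=0.1: w_new = 9.5 - 0.1 * 2.7 = 9.23
Absolute difference = |9.473 - 9.23|
= 0.2430

0.2430


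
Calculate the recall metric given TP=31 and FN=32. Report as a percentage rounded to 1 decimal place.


Recall = TP / (TP + FN) * 100
= 31 / (31 + 32)
= 31 / 63
= 0.4921
= 49.2%

49.2


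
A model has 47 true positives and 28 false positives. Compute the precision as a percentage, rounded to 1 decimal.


Precision = TP / (TP + FP) * 100
= 47 / (47 + 28)
= 47 / 75
= 0.6267
= 62.7%

62.7


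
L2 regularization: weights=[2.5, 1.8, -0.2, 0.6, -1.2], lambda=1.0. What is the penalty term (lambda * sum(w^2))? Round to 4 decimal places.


Squaring each weight:
2.5^2 = 6.25
1.8^2 = 3.24
(-0.2)^2 = 0.04
0.6^2 = 0.36
(-1.2)^2 = 1.44
Sum of squares = 11.33
Penalty = 1.0 * 11.33 = 11.3300

11.3300


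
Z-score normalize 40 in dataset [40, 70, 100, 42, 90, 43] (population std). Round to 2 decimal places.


Mean = (40 + 70 + 100 + 42 + 90 + 43) / 6 = 64.1667
Variance = sum((x_i - mean)^2) / n = 584.8056
Std = sqrt(584.8056) = 24.1828
Z = (x - mean) / std
= (40 - 64.1667) / 24.1828
= -24.1667 / 24.1828
= -1.00

-1.00


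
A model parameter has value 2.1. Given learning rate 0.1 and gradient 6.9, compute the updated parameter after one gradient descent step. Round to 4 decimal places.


w_new = w_old - lr * gradient
= 2.1 - 0.1 * 6.9
= 2.1 - (0.69)
= 1.4100

1.4100


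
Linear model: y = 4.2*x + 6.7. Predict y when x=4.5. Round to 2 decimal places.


y = 4.2 * 4.5 + (6.7)
= 18.9 + (6.7)
= 25.60

25.60


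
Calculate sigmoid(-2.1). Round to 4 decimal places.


sigmoid(z) = 1 / (1 + exp(-z))
exp(-(-2.1)) = exp(2.1) = 8.1662
1 + 8.1662 = 9.1662
1 / 9.1662 = 0.1091

0.1091


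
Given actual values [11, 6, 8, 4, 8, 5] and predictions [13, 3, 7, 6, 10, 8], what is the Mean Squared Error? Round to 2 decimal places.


Differences: [-2, 3, 1, -2, -2, -3]
Squared errors: [4, 9, 1, 4, 4, 9]
Sum of squared errors = 31
MSE = 31 / 6 = 5.17

5.17


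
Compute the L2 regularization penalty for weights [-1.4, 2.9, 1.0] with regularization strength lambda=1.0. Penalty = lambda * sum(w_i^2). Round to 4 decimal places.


Squaring each weight:
(-1.4)^2 = 1.96
2.9^2 = 8.41
1.0^2 = 1.0
Sum of squares = 11.37
Penalty = 1.0 * 11.37 = 11.3700

11.3700


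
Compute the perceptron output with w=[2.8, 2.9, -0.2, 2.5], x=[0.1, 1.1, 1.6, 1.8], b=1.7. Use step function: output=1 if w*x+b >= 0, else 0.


z = w . x + b
= 2.8*0.1 + 2.9*1.1 + -0.2*1.6 + 2.5*1.8 + 1.7
= 0.28 + 3.19 + -0.32 + 4.5 + 1.7
= 7.65 + 1.7
= 9.35
Since z = 9.35 >= 0, output = 1

1


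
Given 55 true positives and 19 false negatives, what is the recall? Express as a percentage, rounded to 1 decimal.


Recall = TP / (TP + FN) * 100
= 55 / (55 + 19)
= 55 / 74
= 0.7432
= 74.3%

74.3


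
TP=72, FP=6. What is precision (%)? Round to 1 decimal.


Precision = TP / (TP + FP) * 100
= 72 / (72 + 6)
= 72 / 78
= 0.9231
= 92.3%

92.3


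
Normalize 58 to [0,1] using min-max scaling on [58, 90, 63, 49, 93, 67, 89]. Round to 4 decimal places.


Min = 49, Max = 93
Range = 93 - 49 = 44
Scaled = (x - min) / (max - min)
= (58 - 49) / 44
= 9 / 44
= 0.2045

0.2045


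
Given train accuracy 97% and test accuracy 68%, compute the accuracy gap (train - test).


Gap = train_accuracy - test_accuracy
= 97 - 68
= 29%
This large gap strongly indicates overfitting.

29


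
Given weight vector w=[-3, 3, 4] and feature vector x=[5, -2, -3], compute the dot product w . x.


Element-wise products:
-3 * 5 = -15
3 * -2 = -6
4 * -3 = -12
Sum = -15 + -6 + -12
= -33

-33


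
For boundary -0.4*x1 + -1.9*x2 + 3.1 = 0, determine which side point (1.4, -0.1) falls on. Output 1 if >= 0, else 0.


Compute -0.4 * 1.4 + -1.9 * -0.1 + 3.1
= -0.56 + 0.19 + 3.1
= 2.73
Since 2.73 >= 0, the point is on the positive side.

1


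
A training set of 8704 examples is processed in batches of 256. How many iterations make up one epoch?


Iterations per epoch = dataset_size / batch_size
= 8704 / 256
= 34

34


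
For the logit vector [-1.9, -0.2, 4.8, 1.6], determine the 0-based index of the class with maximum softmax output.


Softmax is a monotonic transformation, so it preserves the argmax.
We need to find the index of the maximum logit.
Index 0: -1.9
Index 1: -0.2
Index 2: 4.8
Index 3: 1.6
Maximum logit = 4.8 at index 2

2


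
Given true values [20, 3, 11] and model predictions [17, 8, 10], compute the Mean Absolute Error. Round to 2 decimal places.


Absolute errors: [3, 5, 1]
Sum of absolute errors = 9
MAE = 9 / 3 = 3.00

3.00


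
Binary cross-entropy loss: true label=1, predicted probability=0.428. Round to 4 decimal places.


For y=1: Loss = -log(p)
= -log(0.428)
= -(-0.8486)
= 0.8486

0.8486


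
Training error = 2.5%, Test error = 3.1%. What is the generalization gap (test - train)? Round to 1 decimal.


Generalization gap = test_error - train_error
= 3.1 - 2.5
= 0.6%
A small gap suggests good generalization.

0.6


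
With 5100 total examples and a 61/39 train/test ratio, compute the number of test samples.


Train samples = 5100 * 61% = 3111
Test samples = 5100 - 3111
= 1989

1989


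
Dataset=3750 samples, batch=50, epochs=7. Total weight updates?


Iterations per epoch = 3750 / 50 = 75
Total updates = iterations_per_epoch * epochs
= 75 * 7
= 525

525


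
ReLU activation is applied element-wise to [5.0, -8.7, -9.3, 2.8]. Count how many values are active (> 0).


ReLU(x) = max(0, x) for each element:
ReLU(5.0) = 5.0
ReLU(-8.7) = 0
ReLU(-9.3) = 0
ReLU(2.8) = 2.8
Active neurons (>0): 2

2


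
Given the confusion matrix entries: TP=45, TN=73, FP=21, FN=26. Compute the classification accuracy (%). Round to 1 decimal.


Accuracy = (TP + TN) / (TP + TN + FP + FN) * 100
= (45 + 73) / (45 + 73 + 21 + 26)
= 118 / 165
= 0.7152
= 71.5%

71.5


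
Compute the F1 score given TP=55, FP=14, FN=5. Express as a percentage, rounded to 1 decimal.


Precision = TP / (TP + FP) = 55 / 69 = 0.7971
Recall = TP / (TP + FN) = 55 / 60 = 0.9167
F1 = 2 * P * R / (P + R)
= 2 * 0.7971 * 0.9167 / (0.7971 + 0.9167)
= 1.4614 / 1.7138
= 0.8527
As percentage: 85.3%

85.3


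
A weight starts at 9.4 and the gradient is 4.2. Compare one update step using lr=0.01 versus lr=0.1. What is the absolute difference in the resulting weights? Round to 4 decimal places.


With lr=0.01: w_new = 9.4 - 0.01 * 4.2 = 9.358
With lr=0.1: w_new = 9.4 - 0.1 * 4.2 = 8.98
Absolute difference = |9.358 - 8.98|
= 0.3780

0.3780


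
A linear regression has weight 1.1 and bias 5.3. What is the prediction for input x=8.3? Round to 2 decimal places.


y = 1.1 * 8.3 + (5.3)
= 9.13 + (5.3)
= 14.43

14.43


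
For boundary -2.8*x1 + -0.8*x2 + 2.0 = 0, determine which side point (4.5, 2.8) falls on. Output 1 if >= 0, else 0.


Compute -2.8 * 4.5 + -0.8 * 2.8 + 2.0
= -12.6 + -2.24 + 2.0
= -12.84
Since -12.84 < 0, the point is on the negative side.

0


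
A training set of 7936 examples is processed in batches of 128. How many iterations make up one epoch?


Iterations per epoch = dataset_size / batch_size
= 7936 / 128
= 62

62


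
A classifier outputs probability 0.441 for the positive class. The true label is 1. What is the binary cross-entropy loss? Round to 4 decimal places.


For y=1: Loss = -log(p)
= -log(0.441)
= -(-0.8187)
= 0.8187

0.8187


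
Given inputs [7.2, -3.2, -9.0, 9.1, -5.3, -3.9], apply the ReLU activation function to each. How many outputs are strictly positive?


ReLU(x) = max(0, x) for each element:
ReLU(7.2) = 7.2
ReLU(-3.2) = 0
ReLU(-9.0) = 0
ReLU(9.1) = 9.1
ReLU(-5.3) = 0
ReLU(-3.9) = 0
Active neurons (>0): 2

2


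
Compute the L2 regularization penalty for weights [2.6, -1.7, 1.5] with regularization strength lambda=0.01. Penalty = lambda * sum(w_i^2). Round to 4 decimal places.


Squaring each weight:
2.6^2 = 6.76
(-1.7)^2 = 2.89
1.5^2 = 2.25
Sum of squares = 11.9
Penalty = 0.01 * 11.9 = 0.1190

0.1190


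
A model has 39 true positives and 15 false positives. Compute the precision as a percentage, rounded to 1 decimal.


Precision = TP / (TP + FP) * 100
= 39 / (39 + 15)
= 39 / 54
= 0.7222
= 72.2%

72.2


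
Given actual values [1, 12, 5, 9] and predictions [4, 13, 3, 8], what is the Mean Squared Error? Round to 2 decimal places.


Differences: [-3, -1, 2, 1]
Squared errors: [9, 1, 4, 1]
Sum of squared errors = 15
MSE = 15 / 4 = 3.75

3.75


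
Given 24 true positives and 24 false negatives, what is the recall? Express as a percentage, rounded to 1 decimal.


Recall = TP / (TP + FN) * 100
= 24 / (24 + 24)
= 24 / 48
= 0.5
= 50.0%

50.0


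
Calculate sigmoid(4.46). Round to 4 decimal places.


sigmoid(z) = 1 / (1 + exp(-z))
exp(-(4.46)) = exp(-4.46) = 0.0116
1 + 0.0116 = 1.0116
1 / 1.0116 = 0.9886

0.9886


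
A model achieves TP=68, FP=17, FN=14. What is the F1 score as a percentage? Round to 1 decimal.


Precision = TP / (TP + FP) = 68 / 85 = 0.8
Recall = TP / (TP + FN) = 68 / 82 = 0.8293
F1 = 2 * P * R / (P + R)
= 2 * 0.8 * 0.8293 / (0.8 + 0.8293)
= 1.3268 / 1.6293
= 0.8144
As percentage: 81.4%

81.4


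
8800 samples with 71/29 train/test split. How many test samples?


Train samples = 8800 * 71% = 6248
Test samples = 8800 - 6248
= 2552

2552


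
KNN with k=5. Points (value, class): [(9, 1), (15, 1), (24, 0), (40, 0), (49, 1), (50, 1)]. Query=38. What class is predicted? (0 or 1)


Distances from query 38:
Point 40 (class 0): distance = 2
Point 49 (class 1): distance = 11
Point 50 (class 1): distance = 12
Point 24 (class 0): distance = 14
Point 15 (class 1): distance = 23
K=5 nearest neighbors: classes = [0, 1, 1, 0, 1]
Votes for class 1: 3 / 5
Majority vote => class 1

1


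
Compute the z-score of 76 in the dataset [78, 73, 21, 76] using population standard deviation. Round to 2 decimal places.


Mean = (78 + 73 + 21 + 76) / 4 = 62.0
Variance = sum((x_i - mean)^2) / n = 563.5
Std = sqrt(563.5) = 23.7382
Z = (x - mean) / std
= (76 - 62.0) / 23.7382
= 14.0 / 23.7382
= 0.59

0.59


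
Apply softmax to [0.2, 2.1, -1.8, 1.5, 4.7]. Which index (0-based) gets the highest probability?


Softmax is a monotonic transformation, so it preserves the argmax.
We need to find the index of the maximum logit.
Index 0: 0.2
Index 1: 2.1
Index 2: -1.8
Index 3: 1.5
Index 4: 4.7
Maximum logit = 4.7 at index 4

4


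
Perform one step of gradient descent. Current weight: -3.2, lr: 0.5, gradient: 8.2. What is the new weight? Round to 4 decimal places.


w_new = w_old - lr * gradient
= -3.2 - 0.5 * 8.2
= -3.2 - (4.1)
= -7.3000

-7.3000


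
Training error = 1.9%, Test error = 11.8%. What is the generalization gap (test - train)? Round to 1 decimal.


Generalization gap = test_error - train_error
= 11.8 - 1.9
= 9.9%
A moderate gap.

9.9


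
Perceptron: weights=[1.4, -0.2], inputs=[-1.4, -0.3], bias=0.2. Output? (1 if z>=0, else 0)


z = w . x + b
= 1.4*-1.4 + -0.2*-0.3 + 0.2
= -1.96 + 0.06 + 0.2
= -1.9 + 0.2
= -1.7
Since z = -1.7 < 0, output = 0

0


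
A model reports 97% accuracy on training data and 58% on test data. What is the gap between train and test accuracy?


Gap = train_accuracy - test_accuracy
= 97 - 58
= 39%
This large gap strongly indicates overfitting.

39


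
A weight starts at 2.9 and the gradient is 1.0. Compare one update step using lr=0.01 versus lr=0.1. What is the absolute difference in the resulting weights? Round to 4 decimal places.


With lr=0.01: w_new = 2.9 - 0.01 * 1.0 = 2.89
With lr=0.1: w_new = 2.9 - 0.1 * 1.0 = 2.8
Absolute difference = |2.89 - 2.8|
= 0.0900

0.0900


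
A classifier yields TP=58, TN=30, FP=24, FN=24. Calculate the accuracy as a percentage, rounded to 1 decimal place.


Accuracy = (TP + TN) / (TP + TN + FP + FN) * 100
= (58 + 30) / (58 + 30 + 24 + 24)
= 88 / 136
= 0.6471
= 64.7%

64.7


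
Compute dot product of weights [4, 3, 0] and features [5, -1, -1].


Element-wise products:
4 * 5 = 20
3 * -1 = -3
0 * -1 = 0
Sum = 20 + -3 + 0
= 17

17


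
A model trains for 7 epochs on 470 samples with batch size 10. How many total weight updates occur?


Iterations per epoch = 470 / 10 = 47
Total updates = iterations_per_epoch * epochs
= 47 * 7
= 329

329


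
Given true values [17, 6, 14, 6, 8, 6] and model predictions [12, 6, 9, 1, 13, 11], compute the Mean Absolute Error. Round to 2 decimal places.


Absolute errors: [5, 0, 5, 5, 5, 5]
Sum of absolute errors = 25
MAE = 25 / 6 = 4.17

4.17


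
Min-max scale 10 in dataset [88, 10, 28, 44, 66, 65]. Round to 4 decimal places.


Min = 10, Max = 88
Range = 88 - 10 = 78
Scaled = (x - min) / (max - min)
= (10 - 10) / 78
= 0 / 78
= 0.0000

0.0000


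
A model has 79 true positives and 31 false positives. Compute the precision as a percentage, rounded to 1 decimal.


Precision = TP / (TP + FP) * 100
= 79 / (79 + 31)
= 79 / 110
= 0.7182
= 71.8%

71.8


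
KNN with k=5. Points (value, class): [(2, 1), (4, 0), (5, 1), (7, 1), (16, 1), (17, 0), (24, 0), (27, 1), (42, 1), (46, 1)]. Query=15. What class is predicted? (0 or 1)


Distances from query 15:
Point 16 (class 1): distance = 1
Point 17 (class 0): distance = 2
Point 7 (class 1): distance = 8
Point 24 (class 0): distance = 9
Point 5 (class 1): distance = 10
K=5 nearest neighbors: classes = [1, 0, 1, 0, 1]
Votes for class 1: 3 / 5
Majority vote => class 1

1


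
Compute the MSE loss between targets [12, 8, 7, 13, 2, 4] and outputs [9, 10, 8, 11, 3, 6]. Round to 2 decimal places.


Differences: [3, -2, -1, 2, -1, -2]
Squared errors: [9, 4, 1, 4, 1, 4]
Sum of squared errors = 23
MSE = 23 / 6 = 3.83

3.83


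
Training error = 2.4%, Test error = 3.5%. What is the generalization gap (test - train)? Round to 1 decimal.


Generalization gap = test_error - train_error
= 3.5 - 2.4
= 1.1%
A small gap suggests good generalization.

1.1


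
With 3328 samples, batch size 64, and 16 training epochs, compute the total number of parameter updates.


Iterations per epoch = 3328 / 64 = 52
Total updates = iterations_per_epoch * epochs
= 52 * 16
= 832

832


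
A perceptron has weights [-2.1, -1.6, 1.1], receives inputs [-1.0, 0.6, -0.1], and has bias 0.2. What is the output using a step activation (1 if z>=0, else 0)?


z = w . x + b
= -2.1*-1.0 + -1.6*0.6 + 1.1*-0.1 + 0.2
= 2.1 + -0.96 + -0.11 + 0.2
= 1.03 + 0.2
= 1.23
Since z = 1.23 >= 0, output = 1

1


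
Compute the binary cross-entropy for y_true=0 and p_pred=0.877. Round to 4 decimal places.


For y=0: Loss = -log(1-p)
= -log(1 - 0.877)
= -log(0.123)
= -(-2.0956)
= 2.0956

2.0956


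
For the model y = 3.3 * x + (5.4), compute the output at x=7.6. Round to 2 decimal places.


y = 3.3 * 7.6 + (5.4)
= 25.08 + (5.4)
= 30.48

30.48


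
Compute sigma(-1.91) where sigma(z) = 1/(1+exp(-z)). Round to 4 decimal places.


sigmoid(z) = 1 / (1 + exp(-z))
exp(-(-1.91)) = exp(1.91) = 6.7531
1 + 6.7531 = 7.7531
1 / 7.7531 = 0.1290

0.1290


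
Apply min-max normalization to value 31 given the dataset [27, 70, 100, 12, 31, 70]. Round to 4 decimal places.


Min = 12, Max = 100
Range = 100 - 12 = 88
Scaled = (x - min) / (max - min)
= (31 - 12) / 88
= 19 / 88
= 0.2159

0.2159


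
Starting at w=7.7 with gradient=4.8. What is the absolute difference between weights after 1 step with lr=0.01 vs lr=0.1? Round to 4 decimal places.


With lr=0.01: w_new = 7.7 - 0.01 * 4.8 = 7.652
With lr=0.1: w_new = 7.7 - 0.1 * 4.8 = 7.22
Absolute difference = |7.652 - 7.22|
= 0.4320

0.4320


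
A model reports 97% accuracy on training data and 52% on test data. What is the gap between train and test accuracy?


Gap = train_accuracy - test_accuracy
= 97 - 52
= 45%
This large gap strongly indicates overfitting.

45


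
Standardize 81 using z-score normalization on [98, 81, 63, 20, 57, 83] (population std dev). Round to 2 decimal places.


Mean = (98 + 81 + 63 + 20 + 57 + 83) / 6 = 67.0
Variance = sum((x_i - mean)^2) / n = 623.0
Std = sqrt(623.0) = 24.96
Z = (x - mean) / std
= (81 - 67.0) / 24.96
= 14.0 / 24.96
= 0.56

0.56


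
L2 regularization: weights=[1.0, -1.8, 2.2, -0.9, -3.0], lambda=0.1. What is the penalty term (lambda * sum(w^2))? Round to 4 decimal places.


Squaring each weight:
1.0^2 = 1.0
(-1.8)^2 = 3.24
2.2^2 = 4.84
(-0.9)^2 = 0.81
(-3.0)^2 = 9.0
Sum of squares = 18.89
Penalty = 0.1 * 18.89 = 1.8890

1.8890


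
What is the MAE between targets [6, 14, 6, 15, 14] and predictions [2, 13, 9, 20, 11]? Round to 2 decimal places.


Absolute errors: [4, 1, 3, 5, 3]
Sum of absolute errors = 16
MAE = 16 / 5 = 3.20

3.20


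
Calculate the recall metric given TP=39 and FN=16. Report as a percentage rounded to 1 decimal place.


Recall = TP / (TP + FN) * 100
= 39 / (39 + 16)
= 39 / 55
= 0.7091
= 70.9%

70.9


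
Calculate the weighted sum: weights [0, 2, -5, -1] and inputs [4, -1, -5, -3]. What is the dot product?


Element-wise products:
0 * 4 = 0
2 * -1 = -2
-5 * -5 = 25
-1 * -3 = 3
Sum = 0 + -2 + 25 + 3
= 26

26


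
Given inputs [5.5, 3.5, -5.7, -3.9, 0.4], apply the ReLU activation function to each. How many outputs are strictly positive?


ReLU(x) = max(0, x) for each element:
ReLU(5.5) = 5.5
ReLU(3.5) = 3.5
ReLU(-5.7) = 0
ReLU(-3.9) = 0
ReLU(0.4) = 0.4
Active neurons (>0): 3

3


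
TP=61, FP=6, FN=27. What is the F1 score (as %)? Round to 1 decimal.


Precision = TP / (TP + FP) = 61 / 67 = 0.9104
Recall = TP / (TP + FN) = 61 / 88 = 0.6932
F1 = 2 * P * R / (P + R)
= 2 * 0.9104 * 0.6932 / (0.9104 + 0.6932)
= 1.2622 / 1.6036
= 0.7871
As percentage: 78.7%

78.7


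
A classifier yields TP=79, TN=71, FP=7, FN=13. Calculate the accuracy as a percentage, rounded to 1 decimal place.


Accuracy = (TP + TN) / (TP + TN + FP + FN) * 100
= (79 + 71) / (79 + 71 + 7 + 13)
= 150 / 170
= 0.8824
= 88.2%

88.2


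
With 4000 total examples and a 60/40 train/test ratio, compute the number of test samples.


Train samples = 4000 * 60% = 2400
Test samples = 4000 - 2400
= 1600

1600


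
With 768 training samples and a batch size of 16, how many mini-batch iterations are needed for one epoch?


Iterations per epoch = dataset_size / batch_size
= 768 / 16
= 48

48


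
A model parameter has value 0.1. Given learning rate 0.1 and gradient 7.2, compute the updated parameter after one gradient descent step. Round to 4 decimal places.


w_new = w_old - lr * gradient
= 0.1 - 0.1 * 7.2
= 0.1 - (0.72)
= -0.6200

-0.6200


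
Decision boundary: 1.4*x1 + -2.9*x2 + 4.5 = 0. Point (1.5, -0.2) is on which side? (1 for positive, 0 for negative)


Compute 1.4 * 1.5 + -2.9 * -0.2 + 4.5
= 2.1 + 0.58 + 4.5
= 7.18
Since 7.18 >= 0, the point is on the positive side.

1


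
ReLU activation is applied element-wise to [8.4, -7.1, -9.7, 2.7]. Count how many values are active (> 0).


ReLU(x) = max(0, x) for each element:
ReLU(8.4) = 8.4
ReLU(-7.1) = 0
ReLU(-9.7) = 0
ReLU(2.7) = 2.7
Active neurons (>0): 2

2


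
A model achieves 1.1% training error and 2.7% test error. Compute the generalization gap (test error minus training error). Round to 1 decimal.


Generalization gap = test_error - train_error
= 2.7 - 1.1
= 1.6%
A small gap suggests good generalization.

1.6


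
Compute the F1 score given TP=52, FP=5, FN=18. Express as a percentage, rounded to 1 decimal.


Precision = TP / (TP + FP) = 52 / 57 = 0.9123
Recall = TP / (TP + FN) = 52 / 70 = 0.7429
F1 = 2 * P * R / (P + R)
= 2 * 0.9123 * 0.7429 / (0.9123 + 0.7429)
= 1.3554 / 1.6551
= 0.8189
As percentage: 81.9%

81.9


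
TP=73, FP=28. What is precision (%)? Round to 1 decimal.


Precision = TP / (TP + FP) * 100
= 73 / (73 + 28)
= 73 / 101
= 0.7228
= 72.3%

72.3


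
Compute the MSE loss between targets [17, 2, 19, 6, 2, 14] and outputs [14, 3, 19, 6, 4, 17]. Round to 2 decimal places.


Differences: [3, -1, 0, 0, -2, -3]
Squared errors: [9, 1, 0, 0, 4, 9]
Sum of squared errors = 23
MSE = 23 / 6 = 3.83

3.83


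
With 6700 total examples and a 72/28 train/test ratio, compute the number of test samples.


Train samples = 6700 * 72% = 4824
Test samples = 6700 - 4824
= 1876

1876


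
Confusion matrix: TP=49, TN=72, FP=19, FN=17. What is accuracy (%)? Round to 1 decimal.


Accuracy = (TP + TN) / (TP + TN + FP + FN) * 100
= (49 + 72) / (49 + 72 + 19 + 17)
= 121 / 157
= 0.7707
= 77.1%

77.1


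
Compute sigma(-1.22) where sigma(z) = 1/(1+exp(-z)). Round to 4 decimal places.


sigmoid(z) = 1 / (1 + exp(-z))
exp(-(-1.22)) = exp(1.22) = 3.3872
1 + 3.3872 = 4.3872
1 / 4.3872 = 0.2279

0.2279


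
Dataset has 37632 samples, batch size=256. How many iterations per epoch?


Iterations per epoch = dataset_size / batch_size
= 37632 / 256
= 147

147


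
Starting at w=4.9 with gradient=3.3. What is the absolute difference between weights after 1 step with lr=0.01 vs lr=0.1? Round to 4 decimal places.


With lr=0.01: w_new = 4.9 - 0.01 * 3.3 = 4.867
With lr=0.1: w_new = 4.9 - 0.1 * 3.3 = 4.57
Absolute difference = |4.867 - 4.57|
= 0.2970

0.2970


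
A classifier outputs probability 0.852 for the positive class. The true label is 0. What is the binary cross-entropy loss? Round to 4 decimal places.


For y=0: Loss = -log(1-p)
= -log(1 - 0.852)
= -log(0.148)
= -(-1.9105)
= 1.9105

1.9105


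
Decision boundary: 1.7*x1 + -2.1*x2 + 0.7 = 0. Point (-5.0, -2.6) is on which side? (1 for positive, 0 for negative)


Compute 1.7 * -5.0 + -2.1 * -2.6 + 0.7
= -8.5 + 5.46 + 0.7
= -2.34
Since -2.34 < 0, the point is on the negative side.

0


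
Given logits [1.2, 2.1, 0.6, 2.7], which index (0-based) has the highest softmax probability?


Softmax is a monotonic transformation, so it preserves the argmax.
We need to find the index of the maximum logit.
Index 0: 1.2
Index 1: 2.1
Index 2: 0.6
Index 3: 2.7
Maximum logit = 2.7 at index 3

3


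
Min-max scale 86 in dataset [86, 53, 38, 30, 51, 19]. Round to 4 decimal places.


Min = 19, Max = 86
Range = 86 - 19 = 67
Scaled = (x - min) / (max - min)
= (86 - 19) / 67
= 67 / 67
= 1.0000

1.0000


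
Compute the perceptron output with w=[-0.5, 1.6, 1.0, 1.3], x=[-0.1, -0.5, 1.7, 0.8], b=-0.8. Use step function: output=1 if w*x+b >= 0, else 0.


z = w . x + b
= -0.5*-0.1 + 1.6*-0.5 + 1.0*1.7 + 1.3*0.8 + -0.8
= 0.05 + -0.8 + 1.7 + 1.04 + -0.8
= 1.99 + -0.8
= 1.19
Since z = 1.19 >= 0, output = 1

1


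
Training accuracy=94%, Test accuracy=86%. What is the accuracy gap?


Gap = train_accuracy - test_accuracy
= 94 - 86
= 8%
This moderate gap may indicate mild overfitting.

8


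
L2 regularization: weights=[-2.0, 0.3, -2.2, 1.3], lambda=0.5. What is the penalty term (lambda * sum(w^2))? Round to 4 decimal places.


Squaring each weight:
(-2.0)^2 = 4.0
0.3^2 = 0.09
(-2.2)^2 = 4.84
1.3^2 = 1.69
Sum of squares = 10.62
Penalty = 0.5 * 10.62 = 5.3100

5.3100


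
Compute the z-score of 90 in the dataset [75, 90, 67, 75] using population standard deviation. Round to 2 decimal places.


Mean = (75 + 90 + 67 + 75) / 4 = 76.75
Variance = sum((x_i - mean)^2) / n = 69.1875
Std = sqrt(69.1875) = 8.3179
Z = (x - mean) / std
= (90 - 76.75) / 8.3179
= 13.25 / 8.3179
= 1.59

1.59


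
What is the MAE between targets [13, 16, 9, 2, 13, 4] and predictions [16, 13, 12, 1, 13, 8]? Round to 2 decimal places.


Absolute errors: [3, 3, 3, 1, 0, 4]
Sum of absolute errors = 14
MAE = 14 / 6 = 2.33

2.33


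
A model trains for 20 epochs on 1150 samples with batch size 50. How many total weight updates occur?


Iterations per epoch = 1150 / 50 = 23
Total updates = iterations_per_epoch * epochs
= 23 * 20
= 460

460


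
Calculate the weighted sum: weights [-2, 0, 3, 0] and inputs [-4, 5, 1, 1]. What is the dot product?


Element-wise products:
-2 * -4 = 8
0 * 5 = 0
3 * 1 = 3
0 * 1 = 0
Sum = 8 + 0 + 3 + 0
= 11

11


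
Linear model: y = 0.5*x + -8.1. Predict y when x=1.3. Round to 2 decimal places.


y = 0.5 * 1.3 + (-8.1)
= 0.65 + (-8.1)
= -7.45

-7.45


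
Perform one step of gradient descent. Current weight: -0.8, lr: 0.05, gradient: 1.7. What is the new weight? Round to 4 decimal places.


w_new = w_old - lr * gradient
= -0.8 - 0.05 * 1.7
= -0.8 - (0.085)
= -0.8850

-0.8850


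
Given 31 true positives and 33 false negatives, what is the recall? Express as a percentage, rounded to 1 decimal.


Recall = TP / (TP + FN) * 100
= 31 / (31 + 33)
= 31 / 64
= 0.4844
= 48.4%

48.4


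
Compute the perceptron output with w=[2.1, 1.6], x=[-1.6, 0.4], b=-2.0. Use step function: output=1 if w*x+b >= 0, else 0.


z = w . x + b
= 2.1*-1.6 + 1.6*0.4 + -2.0
= -3.36 + 0.64 + -2.0
= -2.72 + -2.0
= -4.72
Since z = -4.72 < 0, output = 0

0


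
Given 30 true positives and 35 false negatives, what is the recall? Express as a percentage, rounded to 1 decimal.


Recall = TP / (TP + FN) * 100
= 30 / (30 + 35)
= 30 / 65
= 0.4615
= 46.2%

46.2


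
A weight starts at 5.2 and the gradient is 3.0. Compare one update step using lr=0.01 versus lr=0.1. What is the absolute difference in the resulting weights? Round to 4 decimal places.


With lr=0.01: w_new = 5.2 - 0.01 * 3.0 = 5.17
With lr=0.1: w_new = 5.2 - 0.1 * 3.0 = 4.9
Absolute difference = |5.17 - 4.9|
= 0.2700

0.2700


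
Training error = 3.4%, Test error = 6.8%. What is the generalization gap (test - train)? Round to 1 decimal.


Generalization gap = test_error - train_error
= 6.8 - 3.4
= 3.4%
A moderate gap.

3.4


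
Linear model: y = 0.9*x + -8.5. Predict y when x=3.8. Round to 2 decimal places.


y = 0.9 * 3.8 + (-8.5)
= 3.42 + (-8.5)
= -5.08

-5.08


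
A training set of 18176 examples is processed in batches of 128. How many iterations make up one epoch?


Iterations per epoch = dataset_size / batch_size
= 18176 / 128
= 142

142


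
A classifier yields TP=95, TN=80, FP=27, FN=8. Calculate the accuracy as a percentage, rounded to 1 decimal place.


Accuracy = (TP + TN) / (TP + TN + FP + FN) * 100
= (95 + 80) / (95 + 80 + 27 + 8)
= 175 / 210
= 0.8333
= 83.3%

83.3


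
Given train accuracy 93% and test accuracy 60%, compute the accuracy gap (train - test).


Gap = train_accuracy - test_accuracy
= 93 - 60
= 33%
This large gap strongly indicates overfitting.

33


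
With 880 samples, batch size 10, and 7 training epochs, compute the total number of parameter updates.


Iterations per epoch = 880 / 10 = 88
Total updates = iterations_per_epoch * epochs
= 88 * 7
= 616

616


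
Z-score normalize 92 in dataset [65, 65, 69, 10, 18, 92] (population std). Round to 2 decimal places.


Mean = (65 + 65 + 69 + 10 + 18 + 92) / 6 = 53.1667
Variance = sum((x_i - mean)^2) / n = 856.4722
Std = sqrt(856.4722) = 29.2655
Z = (x - mean) / std
= (92 - 53.1667) / 29.2655
= 38.8333 / 29.2655
= 1.33

1.33


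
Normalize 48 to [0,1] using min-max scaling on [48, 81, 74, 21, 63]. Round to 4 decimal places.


Min = 21, Max = 81
Range = 81 - 21 = 60
Scaled = (x - min) / (max - min)
= (48 - 21) / 60
= 27 / 60
= 0.4500

0.4500


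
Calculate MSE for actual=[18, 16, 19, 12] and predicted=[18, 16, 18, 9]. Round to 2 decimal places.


Differences: [0, 0, 1, 3]
Squared errors: [0, 0, 1, 9]
Sum of squared errors = 10
MSE = 10 / 4 = 2.50

2.50


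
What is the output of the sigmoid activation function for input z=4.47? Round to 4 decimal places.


sigmoid(z) = 1 / (1 + exp(-z))
exp(-(4.47)) = exp(-4.47) = 0.0114
1 + 0.0114 = 1.0114
1 / 1.0114 = 0.9887

0.9887


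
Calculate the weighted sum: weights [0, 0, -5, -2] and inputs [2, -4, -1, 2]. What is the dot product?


Element-wise products:
0 * 2 = 0
0 * -4 = 0
-5 * -1 = 5
-2 * 2 = -4
Sum = 0 + 0 + 5 + -4
= 1

1


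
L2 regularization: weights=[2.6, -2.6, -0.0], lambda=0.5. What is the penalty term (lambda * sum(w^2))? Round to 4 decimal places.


Squaring each weight:
2.6^2 = 6.76
(-2.6)^2 = 6.76
(-0.0)^2 = 0.0
Sum of squares = 13.52
Penalty = 0.5 * 13.52 = 6.7600

6.7600


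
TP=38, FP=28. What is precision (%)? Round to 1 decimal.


Precision = TP / (TP + FP) * 100
= 38 / (38 + 28)
= 38 / 66
= 0.5758
= 57.6%

57.6


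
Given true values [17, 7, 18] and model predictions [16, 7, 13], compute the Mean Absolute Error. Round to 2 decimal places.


Absolute errors: [1, 0, 5]
Sum of absolute errors = 6
MAE = 6 / 3 = 2.00

2.00


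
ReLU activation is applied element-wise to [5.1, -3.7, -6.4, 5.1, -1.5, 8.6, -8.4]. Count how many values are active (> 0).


ReLU(x) = max(0, x) for each element:
ReLU(5.1) = 5.1
ReLU(-3.7) = 0
ReLU(-6.4) = 0
ReLU(5.1) = 5.1
ReLU(-1.5) = 0
ReLU(8.6) = 8.6
ReLU(-8.4) = 0
Active neurons (>0): 3

3


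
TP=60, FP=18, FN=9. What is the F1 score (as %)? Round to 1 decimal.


Precision = TP / (TP + FP) = 60 / 78 = 0.7692
Recall = TP / (TP + FN) = 60 / 69 = 0.8696
F1 = 2 * P * R / (P + R)
= 2 * 0.7692 * 0.8696 / (0.7692 + 0.8696)
= 1.3378 / 1.6388
= 0.8163
As percentage: 81.6%

81.6


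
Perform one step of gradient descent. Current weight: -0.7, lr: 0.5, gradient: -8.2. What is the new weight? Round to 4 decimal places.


w_new = w_old - lr * gradient
= -0.7 - 0.5 * -8.2
= -0.7 - (-4.1)
= 3.4000

3.4000


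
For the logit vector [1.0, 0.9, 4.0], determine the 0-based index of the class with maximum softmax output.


Softmax is a monotonic transformation, so it preserves the argmax.
We need to find the index of the maximum logit.
Index 0: 1.0
Index 1: 0.9
Index 2: 4.0
Maximum logit = 4.0 at index 2

2


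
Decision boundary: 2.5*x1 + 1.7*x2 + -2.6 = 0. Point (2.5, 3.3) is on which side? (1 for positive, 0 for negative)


Compute 2.5 * 2.5 + 1.7 * 3.3 + -2.6
= 6.25 + 5.61 + -2.6
= 9.26
Since 9.26 >= 0, the point is on the positive side.

1


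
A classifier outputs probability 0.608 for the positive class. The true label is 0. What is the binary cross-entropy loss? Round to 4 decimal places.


For y=0: Loss = -log(1-p)
= -log(1 - 0.608)
= -log(0.392)
= -(-0.9365)
= 0.9365

0.9365


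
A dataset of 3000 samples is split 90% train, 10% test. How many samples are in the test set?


Train samples = 3000 * 90% = 2700
Test samples = 3000 - 2700
= 300

300


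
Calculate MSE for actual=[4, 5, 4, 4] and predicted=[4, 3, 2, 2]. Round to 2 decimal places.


Differences: [0, 2, 2, 2]
Squared errors: [0, 4, 4, 4]
Sum of squared errors = 12
MSE = 12 / 4 = 3.00

3.00


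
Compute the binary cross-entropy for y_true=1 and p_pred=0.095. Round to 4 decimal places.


For y=1: Loss = -log(p)
= -log(0.095)
= -(-2.3539)
= 2.3539

2.3539


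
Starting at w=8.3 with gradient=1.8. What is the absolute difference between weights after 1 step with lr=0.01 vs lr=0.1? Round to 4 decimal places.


With lr=0.01: w_new = 8.3 - 0.01 * 1.8 = 8.282
With lr=0.1: w_new = 8.3 - 0.1 * 1.8 = 8.12
Absolute difference = |8.282 - 8.12|
= 0.1620

0.1620


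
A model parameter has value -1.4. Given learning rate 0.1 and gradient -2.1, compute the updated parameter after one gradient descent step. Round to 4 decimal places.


w_new = w_old - lr * gradient
= -1.4 - 0.1 * -2.1
= -1.4 - (-0.21)
= -1.1900

-1.1900


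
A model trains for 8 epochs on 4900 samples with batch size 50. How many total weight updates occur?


Iterations per epoch = 4900 / 50 = 98
Total updates = iterations_per_epoch * epochs
= 98 * 8
= 784

784


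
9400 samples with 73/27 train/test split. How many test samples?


Train samples = 9400 * 73% = 6862
Test samples = 9400 - 6862
= 2538

2538


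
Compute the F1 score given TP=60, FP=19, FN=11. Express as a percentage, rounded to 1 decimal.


Precision = TP / (TP + FP) = 60 / 79 = 0.7595
Recall = TP / (TP + FN) = 60 / 71 = 0.8451
F1 = 2 * P * R / (P + R)
= 2 * 0.7595 * 0.8451 / (0.7595 + 0.8451)
= 1.2837 / 1.6046
= 0.8
As percentage: 80.0%

80.0


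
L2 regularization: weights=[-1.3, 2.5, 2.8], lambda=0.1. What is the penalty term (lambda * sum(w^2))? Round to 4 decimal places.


Squaring each weight:
(-1.3)^2 = 1.69
2.5^2 = 6.25
2.8^2 = 7.84
Sum of squares = 15.78
Penalty = 0.1 * 15.78 = 1.5780

1.5780


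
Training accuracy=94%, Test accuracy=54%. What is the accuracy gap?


Gap = train_accuracy - test_accuracy
= 94 - 54
= 40%
This large gap strongly indicates overfitting.

40


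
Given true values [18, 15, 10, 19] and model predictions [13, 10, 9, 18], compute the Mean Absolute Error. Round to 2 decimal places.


Absolute errors: [5, 5, 1, 1]
Sum of absolute errors = 12
MAE = 12 / 4 = 3.00

3.00


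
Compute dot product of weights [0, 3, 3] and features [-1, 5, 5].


Element-wise products:
0 * -1 = 0
3 * 5 = 15
3 * 5 = 15
Sum = 0 + 15 + 15
= 30

30


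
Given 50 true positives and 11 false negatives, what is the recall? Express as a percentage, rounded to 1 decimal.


Recall = TP / (TP + FN) * 100
= 50 / (50 + 11)
= 50 / 61
= 0.8197
= 82.0%

82.0


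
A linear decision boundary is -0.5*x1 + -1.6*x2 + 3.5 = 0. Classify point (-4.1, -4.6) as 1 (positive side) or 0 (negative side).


Compute -0.5 * -4.1 + -1.6 * -4.6 + 3.5
= 2.05 + 7.36 + 3.5
= 12.91
Since 12.91 >= 0, the point is on the positive side.

1


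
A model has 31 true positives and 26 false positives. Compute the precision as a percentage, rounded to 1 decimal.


Precision = TP / (TP + FP) * 100
= 31 / (31 + 26)
= 31 / 57
= 0.5439
= 54.4%

54.4


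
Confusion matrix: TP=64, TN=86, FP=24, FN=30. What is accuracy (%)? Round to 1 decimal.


Accuracy = (TP + TN) / (TP + TN + FP + FN) * 100
= (64 + 86) / (64 + 86 + 24 + 30)
= 150 / 204
= 0.7353
= 73.5%

73.5


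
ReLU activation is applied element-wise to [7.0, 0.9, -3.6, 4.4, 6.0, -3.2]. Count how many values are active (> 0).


ReLU(x) = max(0, x) for each element:
ReLU(7.0) = 7.0
ReLU(0.9) = 0.9
ReLU(-3.6) = 0
ReLU(4.4) = 4.4
ReLU(6.0) = 6.0
ReLU(-3.2) = 0
Active neurons (>0): 4

4


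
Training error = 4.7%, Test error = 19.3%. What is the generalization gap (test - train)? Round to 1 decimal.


Generalization gap = test_error - train_error
= 19.3 - 4.7
= 14.6%
A large gap suggests overfitting.

14.6


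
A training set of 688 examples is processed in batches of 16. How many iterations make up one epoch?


Iterations per epoch = dataset_size / batch_size
= 688 / 16
= 43

43


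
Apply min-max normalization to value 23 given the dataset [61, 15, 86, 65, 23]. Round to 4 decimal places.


Min = 15, Max = 86
Range = 86 - 15 = 71
Scaled = (x - min) / (max - min)
= (23 - 15) / 71
= 8 / 71
= 0.1127

0.1127


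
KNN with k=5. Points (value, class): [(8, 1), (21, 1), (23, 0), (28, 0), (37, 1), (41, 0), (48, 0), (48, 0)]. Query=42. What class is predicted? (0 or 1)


Distances from query 42:
Point 41 (class 0): distance = 1
Point 37 (class 1): distance = 5
Point 48 (class 0): distance = 6
Point 48 (class 0): distance = 6
Point 28 (class 0): distance = 14
K=5 nearest neighbors: classes = [0, 1, 0, 0, 0]
Votes for class 1: 1 / 5
Majority vote => class 0

0


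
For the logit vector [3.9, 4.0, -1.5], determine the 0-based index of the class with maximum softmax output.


Softmax is a monotonic transformation, so it preserves the argmax.
We need to find the index of the maximum logit.
Index 0: 3.9
Index 1: 4.0
Index 2: -1.5
Maximum logit = 4.0 at index 1

1


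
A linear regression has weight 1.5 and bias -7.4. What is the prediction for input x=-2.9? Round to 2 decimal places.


y = 1.5 * -2.9 + (-7.4)
= -4.35 + (-7.4)
= -11.75

-11.75


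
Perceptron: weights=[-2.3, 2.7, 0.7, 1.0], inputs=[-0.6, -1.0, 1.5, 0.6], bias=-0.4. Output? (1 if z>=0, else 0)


z = w . x + b
= -2.3*-0.6 + 2.7*-1.0 + 0.7*1.5 + 1.0*0.6 + -0.4
= 1.38 + -2.7 + 1.05 + 0.6 + -0.4
= 0.33 + -0.4
= -0.07
Since z = -0.07 < 0, output = 0

0


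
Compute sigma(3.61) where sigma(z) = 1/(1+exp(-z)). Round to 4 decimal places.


sigmoid(z) = 1 / (1 + exp(-z))
exp(-(3.61)) = exp(-3.61) = 0.0271
1 + 0.0271 = 1.0271
1 / 1.0271 = 0.9737

0.9737
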